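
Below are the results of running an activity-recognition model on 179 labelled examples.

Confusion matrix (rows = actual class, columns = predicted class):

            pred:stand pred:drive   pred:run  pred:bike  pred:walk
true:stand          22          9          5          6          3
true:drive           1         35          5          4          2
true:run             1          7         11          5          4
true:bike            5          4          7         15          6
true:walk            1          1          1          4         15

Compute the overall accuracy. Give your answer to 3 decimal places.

Accuracy = trace / total = (22+35+11+15+15=98) / 179 = 98/179 = 0.547

0.547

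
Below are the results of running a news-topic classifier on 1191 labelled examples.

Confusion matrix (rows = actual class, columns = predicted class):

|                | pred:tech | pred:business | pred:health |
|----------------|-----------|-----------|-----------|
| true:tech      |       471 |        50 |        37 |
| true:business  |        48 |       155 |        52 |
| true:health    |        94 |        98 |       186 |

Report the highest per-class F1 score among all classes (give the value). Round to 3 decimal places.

0.804

Per-class F1 score (2·TP/(2·TP+FP+FN)):
  tech: TP=471, FP=48+94=142, FN=50+37=87 → 942/1171 = 0.8044
  business: TP=155, FP=50+98=148, FN=48+52=100 → 310/558 = 0.5556
  health: TP=186, FP=37+52=89, FN=94+98=192 → 372/653 = 0.5697
Highest is class 'tech' with F1 score = 0.804.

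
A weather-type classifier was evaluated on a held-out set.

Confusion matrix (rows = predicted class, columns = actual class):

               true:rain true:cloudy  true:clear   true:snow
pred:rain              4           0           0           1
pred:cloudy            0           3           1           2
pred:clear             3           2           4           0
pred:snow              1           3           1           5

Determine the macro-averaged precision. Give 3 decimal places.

0.561

Per-class precision (TP/(TP+FP)):
  rain: TP=4, FP=0+0+1=1 → 4/5 = 0.8000
  cloudy: TP=3, FP=0+1+2=3 → 3/6 = 0.5000
  clear: TP=4, FP=3+2+0=5 → 4/9 = 0.4444
  snow: TP=5, FP=1+3+1=5 → 5/10 = 0.5000
Macro-precision = mean = (0.8000 + 0.5000 + 0.4444 + 0.5000) / 4 = 0.561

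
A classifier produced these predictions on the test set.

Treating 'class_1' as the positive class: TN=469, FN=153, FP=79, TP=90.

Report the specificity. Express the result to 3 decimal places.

0.856

Specificity = TN/(TN+FP) = 469/(469+79) = 0.856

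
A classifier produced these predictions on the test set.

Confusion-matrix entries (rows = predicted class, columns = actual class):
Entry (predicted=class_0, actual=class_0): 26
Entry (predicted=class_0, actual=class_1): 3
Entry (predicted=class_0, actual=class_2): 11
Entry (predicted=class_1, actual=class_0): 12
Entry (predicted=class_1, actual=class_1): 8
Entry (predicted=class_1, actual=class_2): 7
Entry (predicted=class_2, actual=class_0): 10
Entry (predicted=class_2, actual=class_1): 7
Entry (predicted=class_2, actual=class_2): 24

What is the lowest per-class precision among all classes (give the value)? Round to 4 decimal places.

0.2963

Per-class precision (TP/(TP+FP)):
  class_0: TP=26, FP=3+11=14 → 26/40 = 0.65000
  class_1: TP=8, FP=12+7=19 → 8/27 = 0.29630
  class_2: TP=24, FP=10+7=17 → 24/41 = 0.58537
Lowest is class 'class_1' with precision = 0.2963.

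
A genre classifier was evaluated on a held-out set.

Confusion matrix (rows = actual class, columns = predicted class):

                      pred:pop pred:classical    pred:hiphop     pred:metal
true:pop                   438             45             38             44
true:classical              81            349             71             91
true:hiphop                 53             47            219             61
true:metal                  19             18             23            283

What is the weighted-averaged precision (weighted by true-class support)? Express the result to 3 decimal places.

0.696

Per-class precision (TP/(TP+FP)):
  pop: TP=438, FP=81+53+19=153 → 438/591 = 0.7411
  classical: TP=349, FP=45+47+18=110 → 349/459 = 0.7603
  hiphop: TP=219, FP=38+71+23=132 → 219/351 = 0.6239
  metal: TP=283, FP=44+91+61=196 → 283/479 = 0.5908
Weighted-precision = Σ (supportᵢ/N)·precisionᵢ with N=1880: (565/1880)·0.7411 + (592/1880)·0.7603 + (380/1880)·0.6239 + (343/1880)·0.5908 = 0.696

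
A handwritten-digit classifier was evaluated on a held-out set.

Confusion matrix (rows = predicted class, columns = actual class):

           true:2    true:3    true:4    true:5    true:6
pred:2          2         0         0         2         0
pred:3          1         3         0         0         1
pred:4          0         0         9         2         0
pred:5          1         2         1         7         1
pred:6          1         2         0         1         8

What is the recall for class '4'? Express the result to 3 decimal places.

recall = TP/(TP+FN).
4: TP=9, FN=0+0+1+0=1 → 9/10 = 0.9000

0.900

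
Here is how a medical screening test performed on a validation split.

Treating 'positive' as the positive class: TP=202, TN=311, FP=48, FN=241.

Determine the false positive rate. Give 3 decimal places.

FPR = FP/(FP+TN) = 48/(48+311) = 0.134

0.134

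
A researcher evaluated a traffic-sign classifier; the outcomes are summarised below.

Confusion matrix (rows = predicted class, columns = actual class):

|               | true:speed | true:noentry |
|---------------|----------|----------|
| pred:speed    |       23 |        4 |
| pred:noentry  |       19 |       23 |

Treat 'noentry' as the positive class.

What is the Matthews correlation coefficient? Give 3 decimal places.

0.399

MCC = (TP·TN − FP·FN) / √((TP+FP)(TP+FN)(TN+FP)(TN+FN))
Numerator = 23·23 − 19·4 = 453
Denominator = √(42·27·42·27) = √1285956 = 1134.0000
MCC = 453 / 1134.0000 = 0.399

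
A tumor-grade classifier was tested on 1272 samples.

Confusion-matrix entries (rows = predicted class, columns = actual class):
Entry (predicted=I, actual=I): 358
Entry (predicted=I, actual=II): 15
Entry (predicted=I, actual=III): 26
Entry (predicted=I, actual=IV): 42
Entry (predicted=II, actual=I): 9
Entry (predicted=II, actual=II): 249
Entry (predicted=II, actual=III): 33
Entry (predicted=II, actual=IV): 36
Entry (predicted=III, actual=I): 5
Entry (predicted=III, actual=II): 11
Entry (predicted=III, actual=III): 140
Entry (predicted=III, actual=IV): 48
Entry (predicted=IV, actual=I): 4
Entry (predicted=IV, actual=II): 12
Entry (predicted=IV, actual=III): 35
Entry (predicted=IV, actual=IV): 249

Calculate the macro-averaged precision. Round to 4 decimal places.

Per-class precision (TP/(TP+FP)):
  I: TP=358, FP=15+26+42=83 → 358/441 = 0.81179
  II: TP=249, FP=9+33+36=78 → 249/327 = 0.76147
  III: TP=140, FP=5+11+48=64 → 140/204 = 0.68627
  IV: TP=249, FP=4+12+35=51 → 249/300 = 0.83000
Macro-precision = mean = (0.81179 + 0.76147 + 0.68627 + 0.83000) / 4 = 0.7724

0.7724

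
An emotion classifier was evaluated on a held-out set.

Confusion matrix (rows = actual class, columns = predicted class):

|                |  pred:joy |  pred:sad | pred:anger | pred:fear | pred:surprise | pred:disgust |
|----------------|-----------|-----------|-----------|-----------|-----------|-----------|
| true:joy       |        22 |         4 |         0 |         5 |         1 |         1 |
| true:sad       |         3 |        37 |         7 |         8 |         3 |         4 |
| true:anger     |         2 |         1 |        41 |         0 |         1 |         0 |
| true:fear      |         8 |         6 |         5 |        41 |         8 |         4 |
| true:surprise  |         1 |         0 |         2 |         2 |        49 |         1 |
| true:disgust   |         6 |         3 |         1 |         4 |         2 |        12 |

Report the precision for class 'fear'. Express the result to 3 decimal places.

0.683

One-vs-rest for 'fear': TP = diagonal; FP = other classes predicted 'fear'; FN = 'fear' predicted as other.
precision = TP/(TP+FP).
fear: TP=41, FP=5+8+0+2+4=19 → 41/60 = 0.6833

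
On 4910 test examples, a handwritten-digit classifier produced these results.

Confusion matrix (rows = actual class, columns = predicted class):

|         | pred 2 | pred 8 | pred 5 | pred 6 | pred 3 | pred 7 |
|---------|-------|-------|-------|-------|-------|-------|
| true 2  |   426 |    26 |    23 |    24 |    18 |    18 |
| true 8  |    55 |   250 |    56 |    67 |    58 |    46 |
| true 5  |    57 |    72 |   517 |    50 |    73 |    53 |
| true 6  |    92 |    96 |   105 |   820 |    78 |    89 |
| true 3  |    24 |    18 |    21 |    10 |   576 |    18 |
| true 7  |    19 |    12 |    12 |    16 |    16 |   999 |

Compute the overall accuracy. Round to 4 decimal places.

0.7308

Accuracy = trace / total = (426+250+517+820+576+999=3588) / 4910 = 3588/4910 = 0.7308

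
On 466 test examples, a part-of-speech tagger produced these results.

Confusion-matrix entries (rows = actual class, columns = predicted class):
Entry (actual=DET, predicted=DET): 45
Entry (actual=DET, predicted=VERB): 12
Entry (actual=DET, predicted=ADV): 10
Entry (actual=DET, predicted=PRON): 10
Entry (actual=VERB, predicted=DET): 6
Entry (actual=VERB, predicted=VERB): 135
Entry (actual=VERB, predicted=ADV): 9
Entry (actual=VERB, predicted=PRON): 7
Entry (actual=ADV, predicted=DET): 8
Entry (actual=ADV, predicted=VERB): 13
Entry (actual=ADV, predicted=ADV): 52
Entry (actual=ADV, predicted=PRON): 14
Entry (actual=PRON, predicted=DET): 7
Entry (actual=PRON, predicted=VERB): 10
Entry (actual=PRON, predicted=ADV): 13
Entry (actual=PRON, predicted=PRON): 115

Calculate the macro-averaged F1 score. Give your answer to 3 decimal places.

Per-class F1 score (2·TP/(2·TP+FP+FN)):
  DET: TP=45, FP=6+8+7=21, FN=12+10+10=32 → 90/143 = 0.6294
  VERB: TP=135, FP=12+13+10=35, FN=6+9+7=22 → 270/327 = 0.8257
  ADV: TP=52, FP=10+9+13=32, FN=8+13+14=35 → 104/171 = 0.6082
  PRON: TP=115, FP=10+7+14=31, FN=7+10+13=30 → 230/291 = 0.7904
Macro-F1 score = mean = (0.6294 + 0.8257 + 0.6082 + 0.7904) / 4 = 0.713

0.713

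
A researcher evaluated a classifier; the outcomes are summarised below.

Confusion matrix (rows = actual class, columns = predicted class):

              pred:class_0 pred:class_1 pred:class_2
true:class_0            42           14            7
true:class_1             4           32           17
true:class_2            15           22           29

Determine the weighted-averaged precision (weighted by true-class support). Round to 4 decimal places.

0.5738

Per-class precision (TP/(TP+FP)):
  class_0: TP=42, FP=4+15=19 → 42/61 = 0.68852
  class_1: TP=32, FP=14+22=36 → 32/68 = 0.47059
  class_2: TP=29, FP=7+17=24 → 29/53 = 0.54717
Weighted-precision = Σ (supportᵢ/N)·precisionᵢ with N=182: (63/182)·0.68852 + (53/182)·0.47059 + (66/182)·0.54717 = 0.5738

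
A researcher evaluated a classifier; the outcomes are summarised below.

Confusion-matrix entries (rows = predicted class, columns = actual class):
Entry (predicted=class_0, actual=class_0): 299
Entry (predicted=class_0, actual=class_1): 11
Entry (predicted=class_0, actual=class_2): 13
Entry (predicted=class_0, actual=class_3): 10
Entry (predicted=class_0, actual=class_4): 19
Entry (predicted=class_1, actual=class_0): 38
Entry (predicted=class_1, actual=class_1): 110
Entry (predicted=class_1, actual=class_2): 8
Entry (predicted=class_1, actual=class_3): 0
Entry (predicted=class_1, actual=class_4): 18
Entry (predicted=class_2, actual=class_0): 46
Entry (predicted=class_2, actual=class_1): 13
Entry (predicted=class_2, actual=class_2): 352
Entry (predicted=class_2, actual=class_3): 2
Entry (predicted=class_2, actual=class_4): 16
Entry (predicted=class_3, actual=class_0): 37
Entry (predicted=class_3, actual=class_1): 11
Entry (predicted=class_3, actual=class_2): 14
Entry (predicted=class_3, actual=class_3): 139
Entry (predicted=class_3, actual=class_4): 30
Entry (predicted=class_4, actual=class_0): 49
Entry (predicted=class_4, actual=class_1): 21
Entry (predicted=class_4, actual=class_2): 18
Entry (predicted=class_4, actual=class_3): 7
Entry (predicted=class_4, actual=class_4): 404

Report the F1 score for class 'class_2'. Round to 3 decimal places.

F1 score = 2·TP/(2·TP+FP+FN).
class_2: TP=352, FP=46+13+2+16=77, FN=13+8+14+18=53 → 704/834 = 0.8441

0.844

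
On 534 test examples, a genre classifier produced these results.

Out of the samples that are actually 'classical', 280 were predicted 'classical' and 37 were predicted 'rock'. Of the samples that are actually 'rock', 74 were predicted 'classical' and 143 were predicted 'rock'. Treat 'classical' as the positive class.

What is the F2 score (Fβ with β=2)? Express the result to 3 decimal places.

0.863

Fβ = (1+β²)·TP / ((1+β²)·TP + β²·FN + FP), with β²=4
= 5·280 / (5·280 + 4·37 + 74) = 0.863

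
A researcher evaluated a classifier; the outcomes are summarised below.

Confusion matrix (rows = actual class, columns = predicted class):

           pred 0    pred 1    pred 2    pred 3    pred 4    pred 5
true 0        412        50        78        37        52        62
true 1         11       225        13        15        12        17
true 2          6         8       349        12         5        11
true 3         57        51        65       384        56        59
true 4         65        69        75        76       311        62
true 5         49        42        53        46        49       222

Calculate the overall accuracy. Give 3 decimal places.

0.601

Accuracy = trace / total = (412+225+349+384+311+222=1903) / 3166 = 1903/3166 = 0.601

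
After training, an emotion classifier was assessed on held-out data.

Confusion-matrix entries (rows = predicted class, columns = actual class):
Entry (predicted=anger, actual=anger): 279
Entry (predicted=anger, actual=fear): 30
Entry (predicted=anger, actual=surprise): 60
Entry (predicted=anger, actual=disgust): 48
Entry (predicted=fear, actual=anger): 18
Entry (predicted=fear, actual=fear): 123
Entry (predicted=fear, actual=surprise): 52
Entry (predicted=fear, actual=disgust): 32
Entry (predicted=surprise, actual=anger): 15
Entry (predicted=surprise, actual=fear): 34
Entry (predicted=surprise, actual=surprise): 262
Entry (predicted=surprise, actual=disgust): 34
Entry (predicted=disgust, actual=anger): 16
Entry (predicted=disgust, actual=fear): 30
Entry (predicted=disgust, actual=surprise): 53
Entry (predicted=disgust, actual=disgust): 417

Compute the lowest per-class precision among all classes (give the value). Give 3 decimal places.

0.547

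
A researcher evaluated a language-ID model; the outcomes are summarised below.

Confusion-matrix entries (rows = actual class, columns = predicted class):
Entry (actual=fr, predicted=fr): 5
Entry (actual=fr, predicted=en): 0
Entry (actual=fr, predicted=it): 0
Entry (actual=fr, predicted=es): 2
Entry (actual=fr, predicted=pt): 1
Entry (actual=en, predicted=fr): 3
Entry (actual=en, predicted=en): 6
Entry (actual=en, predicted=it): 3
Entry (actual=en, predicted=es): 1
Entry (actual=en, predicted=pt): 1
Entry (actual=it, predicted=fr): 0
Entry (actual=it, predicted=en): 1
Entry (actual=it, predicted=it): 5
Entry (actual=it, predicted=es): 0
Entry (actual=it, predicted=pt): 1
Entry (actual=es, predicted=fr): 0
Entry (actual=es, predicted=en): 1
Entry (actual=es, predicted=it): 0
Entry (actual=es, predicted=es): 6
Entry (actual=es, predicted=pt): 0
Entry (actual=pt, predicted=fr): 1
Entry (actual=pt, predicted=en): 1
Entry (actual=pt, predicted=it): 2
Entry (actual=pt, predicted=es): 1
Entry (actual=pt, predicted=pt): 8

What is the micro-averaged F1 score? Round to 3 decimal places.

0.612

Micro-averaging pools counts across classes: ΣTP=30, ΣFP=19, ΣFN=19.
Micro-F1 score = 2·TP/(2·TP+FP+FN) on pooled counts = 0.612 (equals overall accuracy in single-label multiclass).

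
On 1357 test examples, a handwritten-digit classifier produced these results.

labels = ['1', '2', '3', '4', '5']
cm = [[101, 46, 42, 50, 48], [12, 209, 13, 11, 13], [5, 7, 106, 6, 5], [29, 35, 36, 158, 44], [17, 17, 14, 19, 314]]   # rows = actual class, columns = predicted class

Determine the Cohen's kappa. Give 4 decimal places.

0.5614

Observed agreement pₒ = trace/N = 888/1357 = 0.65438
Expected agreement pₑ = Σ (rowᵢ·colᵢ)/N² = (287·164 + 258·314 + 129·211 + 302·244 + 381·424)/1357² = 0.21208
κ = (pₒ − pₑ)/(1 − pₑ) = (0.65438 − 0.21208)/(1 − 0.21208) = 0.5614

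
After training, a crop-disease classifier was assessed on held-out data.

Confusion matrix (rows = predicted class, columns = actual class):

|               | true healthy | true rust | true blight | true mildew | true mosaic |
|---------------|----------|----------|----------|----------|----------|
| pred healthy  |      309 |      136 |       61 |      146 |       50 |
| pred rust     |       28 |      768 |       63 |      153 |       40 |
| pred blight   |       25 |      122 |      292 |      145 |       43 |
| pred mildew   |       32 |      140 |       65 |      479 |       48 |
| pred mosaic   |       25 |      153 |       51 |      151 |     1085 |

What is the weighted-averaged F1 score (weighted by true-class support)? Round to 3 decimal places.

Per-class F1 score (2·TP/(2·TP+FP+FN)):
  healthy: TP=309, FP=136+61+146+50=393, FN=28+25+32+25=110 → 618/1121 = 0.5513
  rust: TP=768, FP=28+63+153+40=284, FN=136+122+140+153=551 → 1536/2371 = 0.6478
  blight: TP=292, FP=25+122+145+43=335, FN=61+63+65+51=240 → 584/1159 = 0.5039
  mildew: TP=479, FP=32+140+65+48=285, FN=146+153+145+151=595 → 958/1838 = 0.5212
  mosaic: TP=1085, FP=25+153+51+151=380, FN=50+40+43+48=181 → 2170/2731 = 0.7946
Weighted-F1 score = Σ (supportᵢ/N)·F1 scoreᵢ with N=4610: (419/4610)·0.5513 + (1319/4610)·0.6478 + (532/4610)·0.5039 + (1074/4610)·0.5212 + (1266/4610)·0.7946 = 0.633

0.633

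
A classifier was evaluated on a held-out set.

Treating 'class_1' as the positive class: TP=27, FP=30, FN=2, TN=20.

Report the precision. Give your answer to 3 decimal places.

0.474

Precision = TP/(TP+FP) = 27/(27+30) = 27/57 = 0.474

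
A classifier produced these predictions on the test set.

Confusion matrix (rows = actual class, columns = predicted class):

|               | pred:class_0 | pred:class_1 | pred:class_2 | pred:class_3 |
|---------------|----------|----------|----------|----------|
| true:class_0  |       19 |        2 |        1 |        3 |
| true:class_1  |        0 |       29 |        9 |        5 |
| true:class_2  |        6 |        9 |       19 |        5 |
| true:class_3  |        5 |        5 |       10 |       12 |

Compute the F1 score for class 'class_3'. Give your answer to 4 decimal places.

0.4211

Take TP from the diagonal, FP from the rest of the 'class_3' prediction marginal, FN from the rest of the 'class_3' actual marginal.
F1 score = 2·TP/(2·TP+FP+FN).
class_3: TP=12, FP=3+5+5=13, FN=5+5+10=20 → 24/57 = 0.42105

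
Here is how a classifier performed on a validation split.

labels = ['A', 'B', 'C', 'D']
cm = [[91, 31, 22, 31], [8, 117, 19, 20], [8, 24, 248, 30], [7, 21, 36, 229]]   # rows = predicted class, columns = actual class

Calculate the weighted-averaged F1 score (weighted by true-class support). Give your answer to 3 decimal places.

0.730

Per-class F1 score (2·TP/(2·TP+FP+FN)):
  A: TP=91, FP=31+22+31=84, FN=8+8+7=23 → 182/289 = 0.6298
  B: TP=117, FP=8+19+20=47, FN=31+24+21=76 → 234/357 = 0.6555
  C: TP=248, FP=8+24+30=62, FN=22+19+36=77 → 496/635 = 0.7811
  D: TP=229, FP=7+21+36=64, FN=31+20+30=81 → 458/603 = 0.7595
Weighted-F1 score = Σ (supportᵢ/N)·F1 scoreᵢ with N=942: (114/942)·0.6298 + (193/942)·0.6555 + (325/942)·0.7811 + (310/942)·0.7595 = 0.730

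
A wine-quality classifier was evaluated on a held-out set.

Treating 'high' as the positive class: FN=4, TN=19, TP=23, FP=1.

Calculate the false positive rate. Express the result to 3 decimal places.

0.050

FPR = FP/(FP+TN) = 1/(1+19) = 0.050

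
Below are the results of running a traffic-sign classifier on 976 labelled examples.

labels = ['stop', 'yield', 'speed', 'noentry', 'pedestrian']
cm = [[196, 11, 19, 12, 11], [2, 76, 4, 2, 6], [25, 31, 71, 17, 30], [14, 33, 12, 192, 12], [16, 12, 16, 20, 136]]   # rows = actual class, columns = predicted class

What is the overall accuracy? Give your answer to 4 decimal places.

0.6875

Accuracy = trace / total = (196+76+71+192+136=671) / 976 = 671/976 = 0.6875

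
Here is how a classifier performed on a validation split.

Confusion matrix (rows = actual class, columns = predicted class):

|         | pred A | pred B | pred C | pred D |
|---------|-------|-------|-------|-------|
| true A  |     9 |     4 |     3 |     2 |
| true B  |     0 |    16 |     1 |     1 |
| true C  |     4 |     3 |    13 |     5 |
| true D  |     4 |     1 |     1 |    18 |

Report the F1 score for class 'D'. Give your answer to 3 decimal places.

Take TP from the diagonal, FP from the rest of the 'D' prediction marginal, FN from the rest of the 'D' actual marginal.
F1 score = 2·TP/(2·TP+FP+FN).
D: TP=18, FP=2+1+5=8, FN=4+1+1=6 → 36/50 = 0.7200

0.720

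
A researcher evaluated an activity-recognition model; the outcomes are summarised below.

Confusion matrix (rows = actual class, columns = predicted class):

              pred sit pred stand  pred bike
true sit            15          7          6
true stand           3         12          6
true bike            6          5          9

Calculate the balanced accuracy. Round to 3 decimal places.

Balanced accuracy = mean of per-class recall.
  sit: recall = 15/28 = 0.5357
  stand: recall = 12/21 = 0.5714
  bike: recall = 9/20 = 0.4500
Mean = (0.5357 + 0.5714 + 0.4500) / 3 = 0.519

0.519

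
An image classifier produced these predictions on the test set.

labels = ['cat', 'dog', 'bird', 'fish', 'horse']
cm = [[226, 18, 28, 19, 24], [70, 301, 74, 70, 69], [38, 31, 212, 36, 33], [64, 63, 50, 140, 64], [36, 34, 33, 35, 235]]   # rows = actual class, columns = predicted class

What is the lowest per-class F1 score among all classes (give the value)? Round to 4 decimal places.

0.4112

Per-class F1 score (2·TP/(2·TP+FP+FN)):
  cat: TP=226, FP=70+38+64+36=208, FN=18+28+19+24=89 → 452/749 = 0.60347
  dog: TP=301, FP=18+31+63+34=146, FN=70+74+70+69=283 → 602/1031 = 0.58390
  bird: TP=212, FP=28+74+50+33=185, FN=38+31+36+33=138 → 424/747 = 0.56760
  fish: TP=140, FP=19+70+36+35=160, FN=64+63+50+64=241 → 280/681 = 0.41116
  horse: TP=235, FP=24+69+33+64=190, FN=36+34+33+35=138 → 470/798 = 0.58897
Lowest is class 'fish' with F1 score = 0.4112.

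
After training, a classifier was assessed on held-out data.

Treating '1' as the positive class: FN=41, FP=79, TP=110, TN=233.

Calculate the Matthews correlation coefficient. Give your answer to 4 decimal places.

0.4533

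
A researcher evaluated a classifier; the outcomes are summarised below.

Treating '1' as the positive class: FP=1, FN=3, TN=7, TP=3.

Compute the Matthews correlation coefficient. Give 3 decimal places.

0.411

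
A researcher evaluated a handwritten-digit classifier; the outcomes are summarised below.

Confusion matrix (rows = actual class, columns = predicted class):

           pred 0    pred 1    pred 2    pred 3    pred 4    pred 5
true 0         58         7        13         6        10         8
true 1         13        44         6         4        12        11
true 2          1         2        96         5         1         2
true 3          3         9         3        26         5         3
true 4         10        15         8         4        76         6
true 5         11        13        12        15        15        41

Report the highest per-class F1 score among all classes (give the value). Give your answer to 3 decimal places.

0.784

Per-class F1 score (2·TP/(2·TP+FP+FN)):
  0: TP=58, FP=13+1+3+10+11=38, FN=7+13+6+10+8=44 → 116/198 = 0.5859
  1: TP=44, FP=7+2+9+15+13=46, FN=13+6+4+12+11=46 → 88/180 = 0.4889
  2: TP=96, FP=13+6+3+8+12=42, FN=1+2+5+1+2=11 → 192/245 = 0.7837
  3: TP=26, FP=6+4+5+4+15=34, FN=3+9+3+5+3=23 → 52/109 = 0.4771
  4: TP=76, FP=10+12+1+5+15=43, FN=10+15+8+4+6=43 → 152/238 = 0.6387
  5: TP=41, FP=8+11+2+3+6=30, FN=11+13+12+15+15=66 → 82/178 = 0.4607
Highest is class '2' with F1 score = 0.784.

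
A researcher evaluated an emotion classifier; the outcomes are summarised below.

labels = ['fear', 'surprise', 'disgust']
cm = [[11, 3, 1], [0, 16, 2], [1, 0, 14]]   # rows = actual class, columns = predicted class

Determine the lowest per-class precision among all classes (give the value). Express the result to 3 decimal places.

0.824

Per-class precision (TP/(TP+FP)):
  fear: TP=11, FP=0+1=1 → 11/12 = 0.9167
  surprise: TP=16, FP=3+0=3 → 16/19 = 0.8421
  disgust: TP=14, FP=1+2=3 → 14/17 = 0.8235
Lowest is class 'disgust' with precision = 0.824.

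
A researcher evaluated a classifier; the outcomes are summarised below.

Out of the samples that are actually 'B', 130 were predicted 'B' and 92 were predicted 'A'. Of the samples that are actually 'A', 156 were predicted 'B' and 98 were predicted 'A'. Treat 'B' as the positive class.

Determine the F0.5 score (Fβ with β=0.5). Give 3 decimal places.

0.476

Fβ = (1+β²)·TP / ((1+β²)·TP + β²·FN + FP), with β²=1/4
= 1.25·130 / (1.25·130 + 0.25·92 + 156) = 0.476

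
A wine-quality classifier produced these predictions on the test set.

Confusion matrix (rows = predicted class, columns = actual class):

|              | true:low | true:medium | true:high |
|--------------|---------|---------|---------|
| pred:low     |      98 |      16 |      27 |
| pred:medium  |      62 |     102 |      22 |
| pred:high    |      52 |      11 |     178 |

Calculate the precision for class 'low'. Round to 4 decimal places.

0.6950

One-vs-rest for 'low': TP = diagonal; FP = other classes predicted 'low'; FN = 'low' predicted as other.
precision = TP/(TP+FP).
low: TP=98, FP=16+27=43 → 98/141 = 0.69504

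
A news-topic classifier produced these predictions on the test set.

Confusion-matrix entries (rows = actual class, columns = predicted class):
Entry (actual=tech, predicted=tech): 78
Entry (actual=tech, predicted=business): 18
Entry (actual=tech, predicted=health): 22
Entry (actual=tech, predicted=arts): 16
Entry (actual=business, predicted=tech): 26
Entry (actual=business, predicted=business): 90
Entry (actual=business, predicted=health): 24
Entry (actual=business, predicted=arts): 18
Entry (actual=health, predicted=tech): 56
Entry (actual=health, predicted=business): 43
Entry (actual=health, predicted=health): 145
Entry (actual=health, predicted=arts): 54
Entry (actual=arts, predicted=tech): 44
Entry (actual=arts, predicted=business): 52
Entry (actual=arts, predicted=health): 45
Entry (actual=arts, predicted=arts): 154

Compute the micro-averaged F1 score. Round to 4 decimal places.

0.5277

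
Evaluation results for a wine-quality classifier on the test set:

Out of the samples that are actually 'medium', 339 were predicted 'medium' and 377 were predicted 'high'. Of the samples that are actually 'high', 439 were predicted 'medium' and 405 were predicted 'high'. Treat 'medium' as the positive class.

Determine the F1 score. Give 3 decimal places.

0.454

Precision = TP/(TP+FP) = 339/778 = 0.4357
Recall = TP/(TP+FN) = 339/716 = 0.4735
F1 = 2·TP/(2·TP+FP+FN) = 678/1494 = 0.454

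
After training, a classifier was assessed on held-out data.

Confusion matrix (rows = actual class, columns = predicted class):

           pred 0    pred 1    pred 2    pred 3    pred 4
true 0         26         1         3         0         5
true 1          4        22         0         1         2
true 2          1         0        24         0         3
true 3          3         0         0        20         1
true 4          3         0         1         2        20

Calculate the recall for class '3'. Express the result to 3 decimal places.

0.833

recall = TP/(TP+FN).
3: TP=20, FN=3+0+0+1=4 → 20/24 = 0.8333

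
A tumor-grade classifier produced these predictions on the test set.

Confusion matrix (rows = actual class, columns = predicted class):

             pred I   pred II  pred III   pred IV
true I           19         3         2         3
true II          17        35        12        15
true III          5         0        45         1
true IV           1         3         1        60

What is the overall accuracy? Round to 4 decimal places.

0.7162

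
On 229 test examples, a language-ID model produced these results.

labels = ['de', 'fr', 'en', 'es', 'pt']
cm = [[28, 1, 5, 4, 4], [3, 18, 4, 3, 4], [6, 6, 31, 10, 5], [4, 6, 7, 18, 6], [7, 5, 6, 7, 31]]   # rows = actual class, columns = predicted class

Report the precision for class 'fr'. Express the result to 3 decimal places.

0.500

One-vs-rest for 'fr': TP = diagonal; FP = other classes predicted 'fr'; FN = 'fr' predicted as other.
precision = TP/(TP+FP).
fr: TP=18, FP=1+6+6+5=18 → 18/36 = 0.5000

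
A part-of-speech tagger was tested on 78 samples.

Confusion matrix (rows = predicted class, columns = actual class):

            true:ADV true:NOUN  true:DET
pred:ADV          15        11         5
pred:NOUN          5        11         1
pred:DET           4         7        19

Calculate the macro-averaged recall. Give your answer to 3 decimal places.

0.588

Per-class recall (TP/(TP+FN)):
  ADV: TP=15, FN=5+4=9 → 15/24 = 0.6250
  NOUN: TP=11, FN=11+7=18 → 11/29 = 0.3793
  DET: TP=19, FN=5+1=6 → 19/25 = 0.7600
Macro-recall = mean = (0.6250 + 0.3793 + 0.7600) / 3 = 0.588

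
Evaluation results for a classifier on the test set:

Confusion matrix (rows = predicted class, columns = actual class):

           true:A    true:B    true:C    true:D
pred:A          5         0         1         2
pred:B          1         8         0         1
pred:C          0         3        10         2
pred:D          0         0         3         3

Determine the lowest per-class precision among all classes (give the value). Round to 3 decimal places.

Per-class precision (TP/(TP+FP)):
  A: TP=5, FP=0+1+2=3 → 5/8 = 0.6250
  B: TP=8, FP=1+0+1=2 → 8/10 = 0.8000
  C: TP=10, FP=0+3+2=5 → 10/15 = 0.6667
  D: TP=3, FP=0+0+3=3 → 3/6 = 0.5000
Lowest is class 'D' with precision = 0.500.

0.500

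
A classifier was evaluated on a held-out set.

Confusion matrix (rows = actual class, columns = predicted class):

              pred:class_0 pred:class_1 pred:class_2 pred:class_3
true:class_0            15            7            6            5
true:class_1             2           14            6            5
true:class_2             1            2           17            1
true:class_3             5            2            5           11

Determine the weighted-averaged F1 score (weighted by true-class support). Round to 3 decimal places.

0.543

Per-class F1 score (2·TP/(2·TP+FP+FN)):
  class_0: TP=15, FP=2+1+5=8, FN=7+6+5=18 → 30/56 = 0.5357
  class_1: TP=14, FP=7+2+2=11, FN=2+6+5=13 → 28/52 = 0.5385
  class_2: TP=17, FP=6+6+5=17, FN=1+2+1=4 → 34/55 = 0.6182
  class_3: TP=11, FP=5+5+1=11, FN=5+2+5=12 → 22/45 = 0.4889
Weighted-F1 score = Σ (supportᵢ/N)·F1 scoreᵢ with N=104: (33/104)·0.5357 + (27/104)·0.5385 + (21/104)·0.6182 + (23/104)·0.4889 = 0.543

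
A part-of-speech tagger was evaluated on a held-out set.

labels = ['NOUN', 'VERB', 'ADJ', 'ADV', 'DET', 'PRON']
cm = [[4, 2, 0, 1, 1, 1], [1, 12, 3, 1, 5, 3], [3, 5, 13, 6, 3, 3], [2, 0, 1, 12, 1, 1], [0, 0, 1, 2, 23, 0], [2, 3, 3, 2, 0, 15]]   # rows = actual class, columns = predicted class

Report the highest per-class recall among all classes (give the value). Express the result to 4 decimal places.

Per-class recall (TP/(TP+FN)):
  NOUN: TP=4, FN=2+0+1+1+1=5 → 4/9 = 0.44444
  VERB: TP=12, FN=1+3+1+5+3=13 → 12/25 = 0.48000
  ADJ: TP=13, FN=3+5+6+3+3=20 → 13/33 = 0.39394
  ADV: TP=12, FN=2+0+1+1+1=5 → 12/17 = 0.70588
  DET: TP=23, FN=0+0+1+2+0=3 → 23/26 = 0.88462
  PRON: TP=15, FN=2+3+3+2+0=10 → 15/25 = 0.60000
Highest is class 'DET' with recall = 0.8846.

0.8846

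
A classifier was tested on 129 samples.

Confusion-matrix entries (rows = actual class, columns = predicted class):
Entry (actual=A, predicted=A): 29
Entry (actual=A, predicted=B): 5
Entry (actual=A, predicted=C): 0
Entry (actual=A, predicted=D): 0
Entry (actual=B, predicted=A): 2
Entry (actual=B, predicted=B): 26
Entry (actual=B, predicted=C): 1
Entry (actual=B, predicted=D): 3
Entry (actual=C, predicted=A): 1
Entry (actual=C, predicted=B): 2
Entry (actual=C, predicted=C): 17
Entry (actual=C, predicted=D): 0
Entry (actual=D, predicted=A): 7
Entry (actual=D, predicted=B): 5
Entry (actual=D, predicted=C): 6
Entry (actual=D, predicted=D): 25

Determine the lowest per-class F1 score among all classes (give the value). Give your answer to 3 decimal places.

0.704

Per-class F1 score (2·TP/(2·TP+FP+FN)):
  A: TP=29, FP=2+1+7=10, FN=5+0+0=5 → 58/73 = 0.7945
  B: TP=26, FP=5+2+5=12, FN=2+1+3=6 → 52/70 = 0.7429
  C: TP=17, FP=0+1+6=7, FN=1+2+0=3 → 34/44 = 0.7727
  D: TP=25, FP=0+3+0=3, FN=7+5+6=18 → 50/71 = 0.7042
Lowest is class 'D' with F1 score = 0.704.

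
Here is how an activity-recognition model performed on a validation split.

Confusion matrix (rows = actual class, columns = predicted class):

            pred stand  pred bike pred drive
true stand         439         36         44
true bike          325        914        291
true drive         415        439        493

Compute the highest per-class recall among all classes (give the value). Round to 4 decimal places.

Per-class recall (TP/(TP+FN)):
  stand: TP=439, FN=36+44=80 → 439/519 = 0.84586
  bike: TP=914, FN=325+291=616 → 914/1530 = 0.59739
  drive: TP=493, FN=415+439=854 → 493/1347 = 0.36600
Highest is class 'stand' with recall = 0.8459.

0.8459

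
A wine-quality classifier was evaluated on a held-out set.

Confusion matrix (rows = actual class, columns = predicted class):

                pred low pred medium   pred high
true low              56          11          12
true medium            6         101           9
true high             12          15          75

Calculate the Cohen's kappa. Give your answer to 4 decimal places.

0.6662

Observed agreement pₒ = trace/N = 232/297 = 0.78114
Expected agreement pₑ = Σ (rowᵢ·colᵢ)/N² = (79·74 + 116·127 + 102·96)/297² = 0.34430
κ = (pₒ − pₑ)/(1 − pₑ) = (0.78114 − 0.34430)/(1 − 0.34430) = 0.6662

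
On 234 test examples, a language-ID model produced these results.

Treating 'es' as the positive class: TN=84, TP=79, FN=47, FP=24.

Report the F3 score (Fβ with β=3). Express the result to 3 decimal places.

0.639

Fβ = (1+β²)·TP / ((1+β²)·TP + β²·FN + FP), with β²=9
= 10·79 / (10·79 + 9·47 + 24) = 0.639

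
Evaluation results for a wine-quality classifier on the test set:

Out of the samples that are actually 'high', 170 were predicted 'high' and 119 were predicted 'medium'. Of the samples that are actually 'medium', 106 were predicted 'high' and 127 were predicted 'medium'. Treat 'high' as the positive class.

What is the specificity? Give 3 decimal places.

0.545

Specificity = TN/(TN+FP) = 127/(127+106) = 0.545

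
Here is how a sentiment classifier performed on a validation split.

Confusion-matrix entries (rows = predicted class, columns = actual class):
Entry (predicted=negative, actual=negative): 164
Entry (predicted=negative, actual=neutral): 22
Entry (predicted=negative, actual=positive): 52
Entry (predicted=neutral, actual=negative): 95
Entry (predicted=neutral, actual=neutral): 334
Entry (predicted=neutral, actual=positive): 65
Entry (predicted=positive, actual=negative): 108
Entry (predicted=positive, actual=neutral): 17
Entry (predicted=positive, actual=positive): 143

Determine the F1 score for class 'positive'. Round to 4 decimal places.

0.5417

Treat 'positive' as positive and all other classes as negative.
F1 score = 2·TP/(2·TP+FP+FN).
positive: TP=143, FP=108+17=125, FN=52+65=117 → 286/528 = 0.54167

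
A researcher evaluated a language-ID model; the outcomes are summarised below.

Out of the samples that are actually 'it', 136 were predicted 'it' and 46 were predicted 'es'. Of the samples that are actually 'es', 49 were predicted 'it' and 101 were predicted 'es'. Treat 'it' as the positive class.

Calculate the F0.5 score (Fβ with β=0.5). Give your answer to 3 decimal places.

0.738

Fβ = (1+β²)·TP / ((1+β²)·TP + β²·FN + FP), with β²=1/4
= 1.25·136 / (1.25·136 + 0.25·46 + 49) = 0.738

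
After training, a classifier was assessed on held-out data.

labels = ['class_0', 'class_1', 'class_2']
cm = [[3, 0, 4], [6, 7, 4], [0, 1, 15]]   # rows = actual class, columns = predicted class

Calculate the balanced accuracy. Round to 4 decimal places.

Balanced accuracy = mean of per-class recall.
  class_0: recall = 3/7 = 0.42857
  class_1: recall = 7/17 = 0.41176
  class_2: recall = 15/16 = 0.93750
Mean = (0.42857 + 0.41176 + 0.93750) / 3 = 0.5926

0.5926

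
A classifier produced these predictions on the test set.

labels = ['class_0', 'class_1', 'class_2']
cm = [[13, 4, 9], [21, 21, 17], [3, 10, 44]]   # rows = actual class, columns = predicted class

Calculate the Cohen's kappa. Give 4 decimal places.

0.3087

Observed agreement pₒ = trace/N = 78/142 = 0.54930
Expected agreement pₑ = Σ (rowᵢ·colᵢ)/N² = (26·37 + 59·35 + 57·70)/142² = 0.34800
κ = (pₒ − pₑ)/(1 − pₑ) = (0.54930 − 0.34800)/(1 − 0.34800) = 0.3087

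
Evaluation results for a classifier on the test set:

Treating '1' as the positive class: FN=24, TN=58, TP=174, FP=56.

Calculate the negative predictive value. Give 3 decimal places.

NPV = TN/(TN+FN) = 58/(58+24) = 0.707

0.707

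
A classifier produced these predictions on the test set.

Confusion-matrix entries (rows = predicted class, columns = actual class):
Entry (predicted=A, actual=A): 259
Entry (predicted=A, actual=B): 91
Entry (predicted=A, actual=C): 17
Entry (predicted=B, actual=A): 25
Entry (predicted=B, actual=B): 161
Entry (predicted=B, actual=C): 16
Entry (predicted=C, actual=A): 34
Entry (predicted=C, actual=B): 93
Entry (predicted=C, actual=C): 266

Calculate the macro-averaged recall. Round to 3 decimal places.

Per-class recall (TP/(TP+FN)):
  A: TP=259, FN=25+34=59 → 259/318 = 0.8145
  B: TP=161, FN=91+93=184 → 161/345 = 0.4667
  C: TP=266, FN=17+16=33 → 266/299 = 0.8896
Macro-recall = mean = (0.8145 + 0.4667 + 0.8896) / 3 = 0.724

0.724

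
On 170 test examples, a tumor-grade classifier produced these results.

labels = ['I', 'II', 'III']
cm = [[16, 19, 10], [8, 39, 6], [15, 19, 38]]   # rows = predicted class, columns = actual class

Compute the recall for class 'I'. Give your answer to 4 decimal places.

One-vs-rest for 'I': TP = diagonal; FP = other classes predicted 'I'; FN = 'I' predicted as other.
recall = TP/(TP+FN).
I: TP=16, FN=8+15=23 → 16/39 = 0.41026

0.4103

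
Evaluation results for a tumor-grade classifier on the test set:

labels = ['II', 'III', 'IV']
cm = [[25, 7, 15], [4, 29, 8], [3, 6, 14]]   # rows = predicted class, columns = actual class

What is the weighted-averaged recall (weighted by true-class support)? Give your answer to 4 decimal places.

0.6126

Per-class recall (TP/(TP+FN)):
  II: TP=25, FN=4+3=7 → 25/32 = 0.78125
  III: TP=29, FN=7+6=13 → 29/42 = 0.69048
  IV: TP=14, FN=15+8=23 → 14/37 = 0.37838
Weighted-recall = Σ (supportᵢ/N)·recallᵢ with N=111: (32/111)·0.78125 + (42/111)·0.69048 + (37/111)·0.37838 = 0.6126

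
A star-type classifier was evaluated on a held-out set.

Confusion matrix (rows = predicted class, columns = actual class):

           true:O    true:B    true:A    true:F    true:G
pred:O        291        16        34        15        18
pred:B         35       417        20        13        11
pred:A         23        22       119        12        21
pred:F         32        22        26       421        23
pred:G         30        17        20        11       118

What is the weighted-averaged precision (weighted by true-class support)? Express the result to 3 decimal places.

Per-class precision (TP/(TP+FP)):
  O: TP=291, FP=16+34+15+18=83 → 291/374 = 0.7781
  B: TP=417, FP=35+20+13+11=79 → 417/496 = 0.8407
  A: TP=119, FP=23+22+12+21=78 → 119/197 = 0.6041
  F: TP=421, FP=32+22+26+23=103 → 421/524 = 0.8034
  G: TP=118, FP=30+17+20+11=78 → 118/196 = 0.6020
Weighted-precision = Σ (supportᵢ/N)·precisionᵢ with N=1787: (411/1787)·0.7781 + (494/1787)·0.8407 + (219/1787)·0.6041 + (472/1787)·0.8034 + (191/1787)·0.6020 = 0.762

0.762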